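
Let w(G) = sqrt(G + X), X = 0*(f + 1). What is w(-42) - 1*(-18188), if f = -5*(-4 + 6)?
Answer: 18188 + I*sqrt(42) ≈ 18188.0 + 6.4807*I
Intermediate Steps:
f = -10 (f = -5*2 = -10)
X = 0 (X = 0*(-10 + 1) = 0*(-9) = 0)
w(G) = sqrt(G) (w(G) = sqrt(G + 0) = sqrt(G))
w(-42) - 1*(-18188) = sqrt(-42) - 1*(-18188) = I*sqrt(42) + 18188 = 18188 + I*sqrt(42)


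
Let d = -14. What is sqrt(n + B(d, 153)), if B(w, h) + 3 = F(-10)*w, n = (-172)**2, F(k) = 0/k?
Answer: sqrt(29581) ≈ 171.99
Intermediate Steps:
F(k) = 0
n = 29584
B(w, h) = -3 (B(w, h) = -3 + 0*w = -3 + 0 = -3)
sqrt(n + B(d, 153)) = sqrt(29584 - 3) = sqrt(29581)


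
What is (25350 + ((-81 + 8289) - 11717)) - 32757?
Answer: -10916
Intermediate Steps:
(25350 + ((-81 + 8289) - 11717)) - 32757 = (25350 + (8208 - 11717)) - 32757 = (25350 - 3509) - 32757 = 21841 - 32757 = -10916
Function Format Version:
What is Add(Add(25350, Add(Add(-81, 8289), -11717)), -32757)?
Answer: -10916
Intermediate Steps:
Add(Add(25350, Add(Add(-81, 8289), -11717)), -32757) = Add(Add(25350, Add(8208, -11717)), -32757) = Add(Add(25350, -3509), -32757) = Add(21841, -32757) = -10916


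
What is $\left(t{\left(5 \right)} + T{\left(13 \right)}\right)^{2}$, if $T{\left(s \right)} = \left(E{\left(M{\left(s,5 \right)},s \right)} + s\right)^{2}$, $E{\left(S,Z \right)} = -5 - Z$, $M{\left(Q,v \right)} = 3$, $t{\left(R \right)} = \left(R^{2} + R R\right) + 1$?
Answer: $5776$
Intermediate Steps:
$t{\left(R \right)} = 1 + 2 R^{2}$ ($t{\left(R \right)} = \left(R^{2} + R^{2}\right) + 1 = 2 R^{2} + 1 = 1 + 2 R^{2}$)
$T{\left(s \right)} = 25$ ($T{\left(s \right)} = \left(\left(-5 - s\right) + s\right)^{2} = \left(-5\right)^{2} = 25$)
$\left(t{\left(5 \right)} + T{\left(13 \right)}\right)^{2} = \left(\left(1 + 2 \cdot 5^{2}\right) + 25\right)^{2} = \left(\left(1 + 2 \cdot 25\right) + 25\right)^{2} = \left(\left(1 + 50\right) + 25\right)^{2} = \left(51 + 25\right)^{2} = 76^{2} = 5776$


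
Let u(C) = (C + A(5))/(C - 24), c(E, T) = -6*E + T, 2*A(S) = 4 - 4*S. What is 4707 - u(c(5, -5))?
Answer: 277670/59 ≈ 4706.3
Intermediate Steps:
A(S) = 2 - 2*S (A(S) = (4 - 4*S)/2 = 2 - 2*S)
c(E, T) = T - 6*E
u(C) = (-8 + C)/(-24 + C) (u(C) = (C + (2 - 2*5))/(C - 24) = (C + (2 - 10))/(-24 + C) = (C - 8)/(-24 + C) = (-8 + C)/(-24 + C))
4707 - u(c(5, -5)) = 4707 - (-8 + (-5 - 6*5))/(-24 + (-5 - 6*5)) = 4707 - (-8 + (-5 - 30))/(-24 + (-5 - 30)) = 4707 - (-8 - 35)/(-24 - 35) = 4707 - (-43)/(-59) = 4707 - (-1)*(-43)/59 = 4707 - 1*43/59 = 4707 - 43/59 = 277670/59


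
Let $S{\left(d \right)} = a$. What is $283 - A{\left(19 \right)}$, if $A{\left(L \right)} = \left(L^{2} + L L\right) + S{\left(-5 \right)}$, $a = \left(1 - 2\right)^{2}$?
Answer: $-440$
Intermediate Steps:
$a = 1$ ($a = \left(-1\right)^{2} = 1$)
$S{\left(d \right)} = 1$
$A{\left(L \right)} = 1 + 2 L^{2}$ ($A{\left(L \right)} = \left(L^{2} + L L\right) + 1 = \left(L^{2} + L^{2}\right) + 1 = 2 L^{2} + 1 = 1 + 2 L^{2}$)
$283 - A{\left(19 \right)} = 283 - \left(1 + 2 \cdot 19^{2}\right) = 283 - \left(1 + 2 \cdot 361\right) = 283 - \left(1 + 722\right) = 283 - 723 = -440$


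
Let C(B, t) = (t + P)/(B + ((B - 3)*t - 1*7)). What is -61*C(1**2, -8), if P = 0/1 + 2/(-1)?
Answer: 61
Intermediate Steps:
P = -2 (P = 0*1 + 2*(-1) = 0 - 2 = -2)
C(B, t) = (-2 + t)/(-7 + B + t*(-3 + B)) (C(B, t) = (t - 2)/(B + ((B - 3)*t - 1*7)) = (-2 + t)/(B + ((-3 + B)*t - 7)) = (-2 + t)/(B + (t*(-3 + B) - 7)) = (-2 + t)/(B + (-7 + t*(-3 + B))) = (-2 + t)/(-7 + B + t*(-3 + B)))
-61*C(1**2, -8) = -61*(-2 - 8)/(-7 + 1**2 - 3*(-8) + 1**2*(-8)) = -61*(-10)/(-7 + 1 + 24 + 1*(-8)) = -61*(-10)/(-7 + 1 + 24 - 8) = -61*(-10)/10 = -61*(-1) = 61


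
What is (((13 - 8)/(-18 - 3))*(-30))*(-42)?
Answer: -300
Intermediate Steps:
(((13 - 8)/(-18 - 3))*(-30))*(-42) = ((5/(-21))*(-30))*(-42) = ((5*(-1/21))*(-30))*(-42) = -5/21*(-30)*(-42) = (50/7)*(-42) = -300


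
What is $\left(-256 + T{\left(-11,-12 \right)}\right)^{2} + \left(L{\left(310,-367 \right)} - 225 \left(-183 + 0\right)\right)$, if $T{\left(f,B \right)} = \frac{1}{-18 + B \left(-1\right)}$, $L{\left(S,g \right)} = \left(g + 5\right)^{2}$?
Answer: $\frac{8562253}{36} \approx 2.3784 \cdot 10^{5}$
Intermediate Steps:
$L{\left(S,g \right)} = \left(5 + g\right)^{2}$
$T{\left(f,B \right)} = \frac{1}{-18 - B}$
$\left(-256 + T{\left(-11,-12 \right)}\right)^{2} + \left(L{\left(310,-367 \right)} - 225 \left(-183 + 0\right)\right) = \left(-256 - \frac{1}{18 - 12}\right)^{2} + \left(\left(5 - 367\right)^{2} - 225 \left(-183 + 0\right)\right) = \left(-256 - \frac{1}{6}\right)^{2} - \left(-41175 - \left(-362\right)^{2}\right) = \left(-256 - \frac{1}{6}\right)^{2} + \left(131044 + 41175\right) = \left(-256 - \frac{1}{6}\right)^{2} + 172219 = \left(- \frac{1537}{6}\right)^{2} + 172219 = \frac{2362369}{36} + 172219 = \frac{8562253}{36}$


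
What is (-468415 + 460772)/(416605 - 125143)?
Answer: -7643/291462 ≈ -0.026223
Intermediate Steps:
(-468415 + 460772)/(416605 - 125143) = -7643/291462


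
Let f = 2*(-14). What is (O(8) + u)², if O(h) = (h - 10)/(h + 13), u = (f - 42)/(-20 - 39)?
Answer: 1827904/1535121 ≈ 1.1907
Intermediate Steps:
f = -28
u = 70/59 (u = (-28 - 42)/(-20 - 39) = -70/(-59) = -70*(-1/59) = 70/59 ≈ 1.1864)
O(h) = (-10 + h)/(13 + h)
(O(8) + u)² = ((-10 + 8)/(13 + 8) + 70/59)² = (-2/21 + 70/59)² = (1352/1239)² = 1827904/1535121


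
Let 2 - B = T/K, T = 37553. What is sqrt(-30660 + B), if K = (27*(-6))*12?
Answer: I*sqrt(357369594)/108 ≈ 175.04*I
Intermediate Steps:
K = -1944 (K = -162*12 = -1944)
B = 41441/1944 (B = 2 - 37553/(-1944) = 2 - 37553*(-1)/1944 = 2 - 1*(-37553/1944) = 2 + 37553/1944 = 41441/1944 ≈ 21.317)
sqrt(-30660 + B) = sqrt(-30660 + 41441/1944) = sqrt(-59561599/1944) = I*sqrt(357369594)/108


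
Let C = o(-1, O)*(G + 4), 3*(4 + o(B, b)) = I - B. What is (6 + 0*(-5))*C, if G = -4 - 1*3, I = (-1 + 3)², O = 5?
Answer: 42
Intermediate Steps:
I = 4 (I = 2² = 4)
G = -7 (G = -4 - 3 = -7)
o(B, b) = -8/3 - B/3 (o(B, b) = -4 + (4 - B)/3 = -4 + (4/3 - B/3) = -8/3 - B/3)
C = 7 (C = (-8/3 - ⅓*(-1))*(-7 + 4) = (-8/3 + ⅓)*(-3) = -7/3*(-3) = 7)
(6 + 0*(-5))*C = (6 + 0*(-5))*7 = (6 + 0)*7 = 6*7 = 42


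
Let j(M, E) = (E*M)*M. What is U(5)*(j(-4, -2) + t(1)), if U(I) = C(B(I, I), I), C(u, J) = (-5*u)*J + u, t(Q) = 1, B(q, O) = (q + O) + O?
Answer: 11160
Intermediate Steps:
B(q, O) = q + 2*O (B(q, O) = (O + q) + O = q + 2*O)
j(M, E) = E*M**2
C(u, J) = u - 5*J*u (C(u, J) = -5*J*u + u = u - 5*J*u)
U(I) = 3*I*(1 - 5*I) (U(I) = (I + 2*I)*(1 - 5*I) = (3*I)*(1 - 5*I) = 3*I*(1 - 5*I))
U(5)*(j(-4, -2) + t(1)) = (3*5*(1 - 5*5))*(-2*(-4)**2 + 1) = (3*5*(1 - 25))*(-2*16 + 1) = (3*5*(-24))*(-32 + 1) = -360*(-31) = 11160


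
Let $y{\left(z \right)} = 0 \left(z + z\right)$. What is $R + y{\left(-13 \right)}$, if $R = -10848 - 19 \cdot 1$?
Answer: $-10867$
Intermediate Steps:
$y{\left(z \right)} = 0$ ($y{\left(z \right)} = 0 \cdot 2 z = 0$)
$R = -10867$ ($R = -10848 - 19 = -10867$)
$R + y{\left(-13 \right)} = -10867 + 0 = -10867$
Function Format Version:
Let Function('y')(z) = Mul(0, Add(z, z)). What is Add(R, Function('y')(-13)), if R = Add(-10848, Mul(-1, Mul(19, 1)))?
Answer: -10867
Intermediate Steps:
Function('y')(z) = 0 (Function('y')(z) = Mul(0, Mul(2, z)) = 0)
R = -10867 (R = Add(-10848, Mul(-1, 19)) = Add(-10848, -19) = -10867)
Add(R, Function('y')(-13)) = Add(-10867, 0) = -10867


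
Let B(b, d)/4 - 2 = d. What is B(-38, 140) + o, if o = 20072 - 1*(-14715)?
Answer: 35355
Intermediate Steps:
B(b, d) = 8 + 4*d
o = 34787 (o = 20072 + 14715 = 34787)
B(-38, 140) + o = (8 + 4*140) + 34787 = (8 + 560) + 34787 = 568 + 34787 = 35355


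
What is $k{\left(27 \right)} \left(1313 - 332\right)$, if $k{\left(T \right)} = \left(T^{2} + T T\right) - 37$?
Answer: $1394001$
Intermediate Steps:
$k{\left(T \right)} = -37 + 2 T^{2}$ ($k{\left(T \right)} = \left(T^{2} + T^{2}\right) - 37 = 2 T^{2} - 37 = -37 + 2 T^{2}$)
$k{\left(27 \right)} \left(1313 - 332\right) = \left(-37 + 2 \cdot 27^{2}\right) \left(1313 - 332\right) = \left(-37 + 2 \cdot 729\right) 981 = \left(-37 + 1458\right) 981 = 1421 \cdot 981 = 1394001$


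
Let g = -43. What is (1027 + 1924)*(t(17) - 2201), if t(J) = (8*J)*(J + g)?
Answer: -16929887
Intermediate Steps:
t(J) = 8*J*(-43 + J) (t(J) = (8*J)*(J - 43) = (8*J)*(-43 + J) = 8*J*(-43 + J))
(1027 + 1924)*(t(17) - 2201) = (1027 + 1924)*(8*17*(-43 + 17) - 2201) = 2951*(8*17*(-26) - 2201) = 2951*(-3536 - 2201) = 2951*(-5737) = -16929887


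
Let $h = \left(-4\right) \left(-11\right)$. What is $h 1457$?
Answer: $64108$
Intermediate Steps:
$h = 44$
$h 1457 = 44 \cdot 1457 = 64108$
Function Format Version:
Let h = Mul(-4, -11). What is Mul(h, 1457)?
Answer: 64108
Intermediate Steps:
h = 44
Mul(h, 1457) = Mul(44, 1457) = 64108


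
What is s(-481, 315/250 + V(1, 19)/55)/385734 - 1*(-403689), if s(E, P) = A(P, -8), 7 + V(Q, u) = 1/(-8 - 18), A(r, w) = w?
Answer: 77858286359/192867 ≈ 4.0369e+5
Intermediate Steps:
V(Q, u) = -183/26 (V(Q, u) = -7 + 1/(-8 - 18) = -7 + 1/(-26) = -7 - 1/26 = -183/26)
s(E, P) = -8
s(-481, 315/250 + V(1, 19)/55)/385734 - 1*(-403689) = -8/385734 - 1*(-403689) = -8*1/385734 + 403689 = -4/192867 + 403689 = 77858286359/192867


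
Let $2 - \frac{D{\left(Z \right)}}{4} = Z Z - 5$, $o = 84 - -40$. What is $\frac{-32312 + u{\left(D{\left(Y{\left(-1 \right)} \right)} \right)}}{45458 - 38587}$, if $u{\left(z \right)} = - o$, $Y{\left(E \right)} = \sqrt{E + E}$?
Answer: $- \frac{32436}{6871} \approx -4.7207$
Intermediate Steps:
$Y{\left(E \right)} = \sqrt{2} \sqrt{E}$ ($Y{\left(E \right)} = \sqrt{2 E} = \sqrt{2} \sqrt{E}$)
$o = 124$ ($o = 84 + 40 = 124$)
$D{\left(Z \right)} = 28 - 4 Z^{2}$ ($D{\left(Z \right)} = 8 - 4 \left(Z Z - 5\right) = 8 - 4 \left(Z^{2} - 5\right) = 8 - 4 \left(-5 + Z^{2}\right) = 8 - \left(-20 + 4 Z^{2}\right) = 28 - 4 Z^{2}$)
$u{\left(z \right)} = -124$ ($u{\left(z \right)} = \left(-1\right) 124 = -124$)
$\frac{-32312 + u{\left(D{\left(Y{\left(-1 \right)} \right)} \right)}}{45458 - 38587} = \frac{-32312 - 124}{45458 - 38587} = - \frac{32436}{6871}$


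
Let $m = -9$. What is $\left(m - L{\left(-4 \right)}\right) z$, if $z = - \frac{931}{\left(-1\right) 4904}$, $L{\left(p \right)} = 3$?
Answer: $- \frac{2793}{1226} \approx -2.2781$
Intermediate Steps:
$z = \frac{931}{4904}$ ($z = - \frac{931}{-4904} = \left(-931\right) \left(- \frac{1}{4904}\right) = \frac{931}{4904} \approx 0.18985$)
$\left(m - L{\left(-4 \right)}\right) z = \left(-9 - 3\right) \frac{931}{4904} = \left(-12\right) \frac{931}{4904} = - \frac{2793}{1226}$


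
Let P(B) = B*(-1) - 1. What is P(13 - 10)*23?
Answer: -92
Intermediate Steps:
P(B) = -1 - B (P(B) = -B - 1 = -1 - B)
P(13 - 10)*23 = (-1 - (13 - 10))*23 = (-1 - 1*3)*23 = (-1 - 3)*23 = -4*23 = -92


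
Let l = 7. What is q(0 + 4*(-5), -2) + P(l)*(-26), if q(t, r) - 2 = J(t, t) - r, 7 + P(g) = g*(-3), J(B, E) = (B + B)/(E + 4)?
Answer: 1469/2 ≈ 734.50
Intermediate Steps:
J(B, E) = 2*B/(4 + E) (J(B, E) = (2*B)/(4 + E) = 2*B/(4 + E))
P(g) = -7 - 3*g (P(g) = -7 + g*(-3) = -7 - 3*g)
q(t, r) = 2 - r + 2*t/(4 + t) (q(t, r) = 2 + (2*t/(4 + t) - r) = 2 + (-r + 2*t/(4 + t)) = 2 - r + 2*t/(4 + t))
q(0 + 4*(-5), -2) + P(l)*(-26) = (2*(0 + 4*(-5)) + (2 - 1*(-2))*(4 + (0 + 4*(-5))))/(4 + (0 + 4*(-5))) + (-7 - 3*7)*(-26) = (2*(0 - 20) + (2 + 2)*(4 + (0 - 20)))/(4 + (0 - 20)) + (-7 - 21)*(-26) = (2*(-20) + 4*(4 - 20))/(4 - 20) - 28*(-26) = (-40 + 4*(-16))/(-16) + 728 = -(-40 - 64)/16 + 728 = -1/16*(-104) + 728 = 13/2 + 728 = 1469/2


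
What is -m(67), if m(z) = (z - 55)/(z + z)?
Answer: -6/67 ≈ -0.089552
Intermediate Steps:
m(z) = (-55 + z)/(2*z) (m(z) = (-55 + z)/((2*z)) = (-55 + z)*(1/(2*z)) = (-55 + z)/(2*z))
-m(67) = -(-55 + 67)/(2*67) = -12/(2*67) = -1*6/67 = -6/67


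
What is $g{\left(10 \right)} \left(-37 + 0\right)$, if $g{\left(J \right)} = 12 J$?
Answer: $-4440$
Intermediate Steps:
$g{\left(10 \right)} \left(-37 + 0\right) = 12 \cdot 10 \left(-37 + 0\right) = 120 \left(-37\right) = -4440$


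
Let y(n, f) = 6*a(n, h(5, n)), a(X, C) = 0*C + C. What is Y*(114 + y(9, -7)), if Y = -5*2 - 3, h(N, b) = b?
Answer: -2184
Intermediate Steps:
a(X, C) = C (a(X, C) = 0 + C = C)
Y = -13 (Y = -10 - 3 = -13)
y(n, f) = 6*n
Y*(114 + y(9, -7)) = -13*(114 + 6*9) = -13*(114 + 54) = -13*168 = -2184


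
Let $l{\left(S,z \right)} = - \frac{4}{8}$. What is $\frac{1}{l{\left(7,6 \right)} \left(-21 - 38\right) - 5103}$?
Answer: $- \frac{2}{10147} \approx -0.0001971$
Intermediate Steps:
$l{\left(S,z \right)} = - \frac{1}{2}$ ($l{\left(S,z \right)} = \left(-4\right) \frac{1}{8} = - \frac{1}{2}$)
$\frac{1}{l{\left(7,6 \right)} \left(-21 - 38\right) - 5103} = \frac{1}{- \frac{-21 - 38}{2} - 5103} = \frac{1}{\left(- \frac{1}{2}\right) \left(-59\right) - 5103} = \frac{1}{\frac{59}{2} - 5103} = \frac{1}{- \frac{10147}{2}} = - \frac{2}{10147}$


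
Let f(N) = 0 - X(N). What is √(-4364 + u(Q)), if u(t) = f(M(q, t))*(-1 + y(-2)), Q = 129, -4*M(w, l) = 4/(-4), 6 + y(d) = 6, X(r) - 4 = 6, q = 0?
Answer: I*√4354 ≈ 65.985*I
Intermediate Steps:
X(r) = 10 (X(r) = 4 + 6 = 10)
y(d) = 0 (y(d) = -6 + 6 = 0)
M(w, l) = ¼ (M(w, l) = -1/(-4) = -(-1)/4 = -¼*(-1) = ¼)
f(N) = -10 (f(N) = 0 - 1*10 = 0 - 10 = -10)
u(t) = 10 (u(t) = -10*(-1 + 0) = -10*(-1) = 10)
√(-4364 + u(Q)) = √(-4364 + 10) = √(-4354) = I*√4354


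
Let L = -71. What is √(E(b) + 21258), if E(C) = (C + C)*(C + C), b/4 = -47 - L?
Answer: 3*√6458 ≈ 241.08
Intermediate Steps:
b = 96 (b = 4*(-47 - 1*(-71)) = 4*(-47 + 71) = 4*24 = 96)
E(C) = 4*C² (E(C) = (2*C)*(2*C) = 4*C²)
√(E(b) + 21258) = √(4*96² + 21258) = √(4*9216 + 21258) = √(36864 + 21258) = √58122 = 3*√6458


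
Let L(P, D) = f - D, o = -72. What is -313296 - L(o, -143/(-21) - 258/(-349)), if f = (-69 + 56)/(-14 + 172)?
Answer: -362782292045/1157982 ≈ -3.1329e+5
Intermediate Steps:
f = -13/158 ≈ -0.082278
L(P, D) = -13/158 - D
-313296 - L(o, -143/(-21) - 258/(-349)) = -313296 - (-13/158 - (-143/(-21) - 258/(-349))) = -313296 - (-13/158 - (-143*(-1/21) - 258*(-1/349))) = -313296 - (-13/158 - (143/21 + 258/349)) = -313296 - (-13/158 - 1*55325/7329) = -313296 - (-13/158 - 55325/7329) = -313296 - 1*(-8836627/1157982) = -313296 + 8836627/1157982 = -362782292045/1157982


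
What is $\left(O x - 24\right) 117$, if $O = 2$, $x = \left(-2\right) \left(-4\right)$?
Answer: $-936$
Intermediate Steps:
$x = 8$
$\left(O x - 24\right) 117 = \left(2 \cdot 8 - 24\right) 117 = \left(16 - 24\right) 117 = \left(-8\right) 117 = -936$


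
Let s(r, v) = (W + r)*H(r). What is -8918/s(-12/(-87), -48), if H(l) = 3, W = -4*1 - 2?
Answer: 129311/255 ≈ 507.10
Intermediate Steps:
W = -6 (W = -4 - 2 = -6)
s(r, v) = -18 + 3*r (s(r, v) = (-6 + r)*3 = -18 + 3*r)
-8918/s(-12/(-87), -48) = -8918/(-18 + 3*(-12/(-87))) = -8918/(-18 + 3*(-12*(-1/87))) = -8918/(-18 + 3*(4/29)) = -8918/(-18 + 12/29) = -8918/(-510/29) = -8918*(-29/510) = 129311/255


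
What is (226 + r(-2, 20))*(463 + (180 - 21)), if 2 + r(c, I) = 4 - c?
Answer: 143060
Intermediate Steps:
r(c, I) = 2 - c (r(c, I) = -2 + (4 - c) = 2 - c)
(226 + r(-2, 20))*(463 + (180 - 21)) = (226 + (2 - 1*(-2)))*(463 + (180 - 21)) = (226 + (2 + 2))*(463 + 159) = (226 + 4)*622 = 230*622 = 143060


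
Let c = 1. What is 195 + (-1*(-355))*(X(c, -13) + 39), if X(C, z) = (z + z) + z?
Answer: 195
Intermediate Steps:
X(C, z) = 3*z (X(C, z) = 2*z + z = 3*z)
195 + (-1*(-355))*(X(c, -13) + 39) = 195 + (-1*(-355))*(3*(-13) + 39) = 195 + 355*(-39 + 39) = 195 + 355*0 = 195 + 0 = 195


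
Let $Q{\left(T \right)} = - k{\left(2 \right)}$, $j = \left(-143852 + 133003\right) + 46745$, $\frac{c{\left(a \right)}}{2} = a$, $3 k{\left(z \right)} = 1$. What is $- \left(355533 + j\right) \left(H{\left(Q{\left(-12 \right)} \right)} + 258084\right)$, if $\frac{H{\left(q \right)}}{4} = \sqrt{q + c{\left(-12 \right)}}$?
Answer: $-101021562036 - \frac{1565716 i \sqrt{219}}{3} \approx -1.0102 \cdot 10^{11} - 7.7235 \cdot 10^{6} i$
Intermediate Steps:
$k{\left(z \right)} = \frac{1}{3}$ ($k{\left(z \right)} = \frac{1}{3} \cdot 1 = \frac{1}{3}$)
$c{\left(a \right)} = 2 a$
$j = 35896$ ($j = -10849 + 46745 = 35896$)
$Q{\left(T \right)} = - \frac{1}{3}$ ($Q{\left(T \right)} = \left(-1\right) \frac{1}{3} = - \frac{1}{3}$)
$H{\left(q \right)} = 4 \sqrt{-24 + q}$ ($H{\left(q \right)} = 4 \sqrt{q + 2 \left(-12\right)} = 4 \sqrt{q - 24} = 4 \sqrt{-24 + q}$)
$- \left(355533 + j\right) \left(H{\left(Q{\left(-12 \right)} \right)} + 258084\right) = - \left(355533 + 35896\right) \left(4 \sqrt{-24 - \frac{1}{3}} + 258084\right) = - 391429 \left(4 \sqrt{- \frac{73}{3}} + 258084\right) = - 391429 \left(4 \frac{i \sqrt{219}}{3} + 258084\right) = - 391429 \left(\frac{4 i \sqrt{219}}{3} + 258084\right) = - 391429 \left(258084 + \frac{4 i \sqrt{219}}{3}\right) = - (101021562036 + \frac{1565716 i \sqrt{219}}{3}) = -101021562036 - \frac{1565716 i \sqrt{219}}{3}$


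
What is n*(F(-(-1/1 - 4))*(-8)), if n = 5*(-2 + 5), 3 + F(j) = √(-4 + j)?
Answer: 240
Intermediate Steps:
F(j) = -3 + √(-4 + j)
n = 15 (n = 5*3 = 15)
n*(F(-(-1/1 - 4))*(-8)) = 15*((-3 + √(-4 - (-1/1 - 4)))*(-8)) = 15*((-3 + √(-4 - (-1*1 - 4)))*(-8)) = 15*((-3 + √(-4 - (-1 - 4)))*(-8)) = 15*((-3 + √(-4 - 1*(-5)))*(-8)) = 15*((-3 + √(-4 + 5))*(-8)) = 15*((-3 + √1)*(-8)) = 15*((-3 + 1)*(-8)) = 15*(-2*(-8)) = 15*16 = 240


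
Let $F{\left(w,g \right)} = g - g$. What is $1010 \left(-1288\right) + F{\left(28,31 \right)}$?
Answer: $-1300880$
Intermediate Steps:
$F{\left(w,g \right)} = 0$
$1010 \left(-1288\right) + F{\left(28,31 \right)} = 1010 \left(-1288\right) + 0 = -1300880 + 0 = -1300880$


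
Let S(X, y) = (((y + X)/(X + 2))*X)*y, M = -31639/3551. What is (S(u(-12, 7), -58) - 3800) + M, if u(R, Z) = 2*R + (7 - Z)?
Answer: 53882843/39061 ≈ 1379.5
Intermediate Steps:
M = -31639/3551 (M = -31639*1/3551 = -31639/3551 ≈ -8.9099)
u(R, Z) = 7 - Z + 2*R
S(X, y) = X*y*(X + y)/(2 + X) (S(X, y) = (((X + y)/(2 + X))*X)*y = (X*(X + y)/(2 + X))*y = X*y*(X + y)/(2 + X))
(S(u(-12, 7), -58) - 3800) + M = ((7 - 1*7 + 2*(-12))*(-58)*((7 - 1*7 + 2*(-12)) - 58)/(2 + (7 - 1*7 + 2*(-12))) - 3800) - 31639/3551 = ((7 - 7 - 24)*(-58)*((7 - 7 - 24) - 58)/(2 + (7 - 7 - 24)) - 3800) - 31639/3551 = (-24*(-58)*(-24 - 58)/(2 - 24) - 3800) - 31639/3551 = (-24*(-58)*(-82)/(-22) - 3800) - 31639/3551 = (-24*(-58)*(-1/22)*(-82) - 3800) - 31639/3551 = (57072/11 - 3800) - 31639/3551 = 15272/11 - 31639/3551 = 53882843/39061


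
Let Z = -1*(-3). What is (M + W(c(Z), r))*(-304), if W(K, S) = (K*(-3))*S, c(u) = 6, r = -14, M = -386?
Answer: 40736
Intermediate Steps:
Z = 3
W(K, S) = -3*K*S (W(K, S) = (-3*K)*S = -3*K*S)
(M + W(c(Z), r))*(-304) = (-386 - 3*6*(-14))*(-304) = (-386 + 252)*(-304) = -134*(-304) = 40736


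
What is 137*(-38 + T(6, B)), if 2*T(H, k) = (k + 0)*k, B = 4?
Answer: -4110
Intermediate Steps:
T(H, k) = k**2/2 (T(H, k) = ((k + 0)*k)/2 = (k*k)/2 = k**2/2)
137*(-38 + T(6, B)) = 137*(-38 + (1/2)*4**2) = 137*(-38 + (1/2)*16) = 137*(-38 + 8) = 137*(-30) = -4110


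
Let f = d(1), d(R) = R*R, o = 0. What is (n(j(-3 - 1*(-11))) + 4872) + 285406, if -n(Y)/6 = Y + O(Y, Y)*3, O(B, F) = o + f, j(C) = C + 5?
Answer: 290182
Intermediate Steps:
d(R) = R²
j(C) = 5 + C
f = 1 (f = 1² = 1)
O(B, F) = 1 (O(B, F) = 0 + 1 = 1)
n(Y) = -18 - 6*Y (n(Y) = -6*(Y + 1*3) = -6*(Y + 3) = -6*(3 + Y) = -18 - 6*Y)
(n(j(-3 - 1*(-11))) + 4872) + 285406 = ((-18 - 6*(5 + (-3 - 1*(-11)))) + 4872) + 285406 = ((-18 - 6*(5 + (-3 + 11))) + 4872) + 285406 = ((-18 - 6*(5 + 8)) + 4872) + 285406 = ((-18 - 6*13) + 4872) + 285406 = ((-18 - 78) + 4872) + 285406 = (-96 + 4872) + 285406 = 4776 + 285406 = 290182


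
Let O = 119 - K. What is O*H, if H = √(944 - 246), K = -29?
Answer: 148*√698 ≈ 3910.1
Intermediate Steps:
O = 148 (O = 119 - 1*(-29) = 119 + 29 = 148)
H = √698 ≈ 26.420
O*H = 148*√698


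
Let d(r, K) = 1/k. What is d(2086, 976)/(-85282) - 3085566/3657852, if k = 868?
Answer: -1730366179099/2051300567736 ≈ -0.84355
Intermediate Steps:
d(r, K) = 1/868
d(2086, 976)/(-85282) - 3085566/3657852 = (1/868)/(-85282) - 3085566/3657852 = (1/868)*(-1/85282) - 3085566*1/3657852 = -1/74024776 - 46751/55422 = -1730366179099/2051300567736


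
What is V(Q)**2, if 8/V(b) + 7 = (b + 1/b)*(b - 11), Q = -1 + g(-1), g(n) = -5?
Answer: 2304/344569 ≈ 0.0066866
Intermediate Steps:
Q = -6 (Q = -1 - 5 = -6)
V(b) = 8/(-7 + (-11 + b)*(b + 1/b)) (V(b) = 8/(-7 + (b + 1/b)*(b - 11)) = 8/(-7 + (b + 1/b)*(-11 + b)) = 8/(-7 + (-11 + b)*(b + 1/b)))
V(Q)**2 = (8*(-6)/(-11 + (-6)**3 - 11*(-6)**2 - 6*(-6)))**2 = (8*(-6)/(-11 - 216 - 11*36 + 36))**2 = (8*(-6)/(-11 - 216 - 396 + 36))**2 = (8*(-6)/(-587))**2 = (8*(-6)*(-1/587))**2 = (48/587)**2 = 2304/344569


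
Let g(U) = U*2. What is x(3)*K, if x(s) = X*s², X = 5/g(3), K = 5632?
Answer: 42240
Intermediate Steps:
g(U) = 2*U
X = ⅚ (X = 5/((2*3)) = 5/6 = 5*(⅙) = ⅚ ≈ 0.83333)
x(s) = 5*s²/6
x(3)*K = ((⅚)*3²)*5632 = ((⅚)*9)*5632 = (15/2)*5632 = 42240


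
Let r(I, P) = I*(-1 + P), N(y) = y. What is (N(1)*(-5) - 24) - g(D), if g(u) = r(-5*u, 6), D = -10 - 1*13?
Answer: -604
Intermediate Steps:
D = -23 (D = -10 - 13 = -23)
g(u) = -25*u (g(u) = (-5*u)*(-1 + 6) = -5*u*5 = -25*u)
(N(1)*(-5) - 24) - g(D) = (1*(-5) - 24) - (-25)*(-23) = (-5 - 24) - 1*575 = -29 - 575 = -604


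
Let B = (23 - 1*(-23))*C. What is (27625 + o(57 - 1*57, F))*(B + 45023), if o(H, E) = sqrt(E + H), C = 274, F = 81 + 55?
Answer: 1591945875 + 115254*sqrt(34) ≈ 1.5926e+9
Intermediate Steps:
F = 136
B = 12604 (B = (23 - 1*(-23))*274 = (23 + 23)*274 = 46*274 = 12604)
(27625 + o(57 - 1*57, F))*(B + 45023) = (27625 + sqrt(136 + (57 - 1*57)))*(12604 + 45023) = (27625 + sqrt(136 + (57 - 57)))*57627 = (27625 + sqrt(136 + 0))*57627 = (27625 + sqrt(136))*57627 = (27625 + 2*sqrt(34))*57627 = 1591945875 + 115254*sqrt(34)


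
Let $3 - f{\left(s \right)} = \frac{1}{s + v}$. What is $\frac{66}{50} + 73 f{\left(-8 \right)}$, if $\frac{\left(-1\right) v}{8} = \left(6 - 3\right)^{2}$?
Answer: $\frac{88493}{400} \approx 221.23$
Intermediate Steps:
$v = -72$ ($v = - 8 \left(6 - 3\right)^{2} = - 8 \cdot 3^{2} = \left(-8\right) 9 = -72$)
$f{\left(s \right)} = 3 - \frac{1}{-72 + s}$ ($f{\left(s \right)} = 3 - \frac{1}{s - 72} = 3 - \frac{1}{-72 + s}$)
$\frac{66}{50} + 73 f{\left(-8 \right)} = \frac{66}{50} + 73 \frac{-217 + 3 \left(-8\right)}{-72 - 8} = 66 \cdot \frac{1}{50} + 73 \frac{-217 - 24}{-80} = \frac{33}{25} + 73 \left(\left(- \frac{1}{80}\right) \left(-241\right)\right) = \frac{33}{25} + 73 \cdot \frac{241}{80} = \frac{33}{25} + \frac{17593}{80} = \frac{88493}{400}$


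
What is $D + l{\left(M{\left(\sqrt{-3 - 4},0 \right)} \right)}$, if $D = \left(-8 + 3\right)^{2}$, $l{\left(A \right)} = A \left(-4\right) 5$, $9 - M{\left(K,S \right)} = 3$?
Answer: $-95$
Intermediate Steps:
$M{\left(K,S \right)} = 6$ ($M{\left(K,S \right)} = 9 - 3 = 6$)
$l{\left(A \right)} = - 20 A$ ($l{\left(A \right)} = - 4 A 5 = - 20 A$)
$D = 25$ ($D = \left(-5\right)^{2} = 25$)
$D + l{\left(M{\left(\sqrt{-3 - 4},0 \right)} \right)} = 25 - 120 = -95$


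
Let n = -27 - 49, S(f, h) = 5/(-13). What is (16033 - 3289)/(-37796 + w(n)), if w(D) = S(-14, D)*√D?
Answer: -20350651464/60355714751 + 414180*I*√19/60355714751 ≈ -0.33718 + 2.9912e-5*I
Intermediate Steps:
S(f, h) = -5/13 (S(f, h) = 5*(-1/13) = -5/13)
n = -76
w(D) = -5*√D/13
(16033 - 3289)/(-37796 + w(n)) = (16033 - 3289)/(-37796 - 10*I*√19/13) = 12744/(-37796 - 10*I*√19/13)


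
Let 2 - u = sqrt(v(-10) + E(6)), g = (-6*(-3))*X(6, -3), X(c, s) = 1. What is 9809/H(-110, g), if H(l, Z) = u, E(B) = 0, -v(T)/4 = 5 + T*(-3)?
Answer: 9809/72 + 9809*I*sqrt(35)/72 ≈ 136.24 + 805.98*I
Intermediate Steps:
v(T) = -20 + 12*T (v(T) = -4*(5 + T*(-3)) = -4*(5 - 3*T) = -20 + 12*T)
g = 18 (g = -6*(-3)*1 = 18*1 = 18)
u = 2 - 2*I*sqrt(35) (u = 2 - sqrt((-20 + 12*(-10)) + 0) = 2 - sqrt((-20 - 120) + 0) = 2 - sqrt(-140 + 0) = 2 - sqrt(-140) = 2 - 2*I*sqrt(35) ≈ 2.0 - 11.832*I)
H(l, Z) = 2 - 2*I*sqrt(35)
9809/H(-110, g) = 9809/(2 - 2*I*sqrt(35))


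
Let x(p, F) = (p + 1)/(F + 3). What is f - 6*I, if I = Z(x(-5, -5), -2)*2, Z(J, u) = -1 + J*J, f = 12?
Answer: -24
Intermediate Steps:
x(p, F) = (1 + p)/(3 + F)
Z(J, u) = -1 + J²
I = 6 (I = (-1 + ((1 - 5)/(3 - 5))²)*2 = (-1 + (-4/(-2))²)*2 = (-1 + (-½*(-4))²)*2 = (-1 + 2²)*2 = (-1 + 4)*2 = 3*2 = 6)
f - 6*I = 12 - 6*6 = 12 - 36 = -24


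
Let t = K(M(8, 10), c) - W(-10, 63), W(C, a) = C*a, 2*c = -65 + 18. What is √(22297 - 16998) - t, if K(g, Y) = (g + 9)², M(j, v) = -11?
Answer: -634 + √5299 ≈ -561.21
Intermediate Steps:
c = -47/2 (c = (-65 + 18)/2 = (½)*(-47) = -47/2 ≈ -23.500)
K(g, Y) = (9 + g)²
t = 634 (t = (9 - 11)² - (-10)*63 = (-2)² - 1*(-630) = 4 + 630 = 634)
√(22297 - 16998) - t = √(22297 - 16998) - 1*634 = √5299 - 634 = -634 + √5299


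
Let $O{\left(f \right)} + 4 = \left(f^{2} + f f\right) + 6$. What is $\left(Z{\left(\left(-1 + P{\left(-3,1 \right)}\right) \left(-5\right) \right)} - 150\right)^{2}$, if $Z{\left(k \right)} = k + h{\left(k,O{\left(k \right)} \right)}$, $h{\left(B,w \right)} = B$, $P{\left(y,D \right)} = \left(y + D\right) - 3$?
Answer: $8100$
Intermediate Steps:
$O{\left(f \right)} = 2 + 2 f^{2}$ ($O{\left(f \right)} = -4 + \left(\left(f^{2} + f f\right) + 6\right) = -4 + \left(\left(f^{2} + f^{2}\right) + 6\right) = -4 + \left(2 f^{2} + 6\right) = -4 + \left(6 + 2 f^{2}\right) = 2 + 2 f^{2}$)
$P{\left(y,D \right)} = -3 + D + y$ ($P{\left(y,D \right)} = \left(D + y\right) - 3 = -3 + D + y$)
$Z{\left(k \right)} = 2 k$ ($Z{\left(k \right)} = k + k = 2 k$)
$\left(Z{\left(\left(-1 + P{\left(-3,1 \right)}\right) \left(-5\right) \right)} - 150\right)^{2} = \left(2 \left(-1 - 5\right) \left(-5\right) - 150\right)^{2} = \left(2 \left(\left(-6\right) \left(-5\right)\right) - 150\right)^{2} = \left(2 \cdot 30 - 150\right)^{2} = \left(60 - 150\right)^{2} = \left(-90\right)^{2} = 8100$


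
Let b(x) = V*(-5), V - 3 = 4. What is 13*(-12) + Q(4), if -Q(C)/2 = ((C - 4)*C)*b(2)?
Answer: -156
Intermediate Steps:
V = 7 (V = 3 + 4 = 7)
b(x) = -35 (b(x) = 7*(-5) = -35)
Q(C) = 70*C*(-4 + C) (Q(C) = -2*(C - 4)*C*(-35) = -2*(-4 + C)*C*(-35) = -2*C*(-4 + C)*(-35) = -(-70)*C*(-4 + C) = 70*C*(-4 + C))
13*(-12) + Q(4) = 13*(-12) + 70*4*(-4 + 4) = -156 + 70*4*0 = -156 + 0 = -156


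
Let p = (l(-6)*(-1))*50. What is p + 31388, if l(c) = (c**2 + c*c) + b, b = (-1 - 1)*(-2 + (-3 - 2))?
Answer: 27088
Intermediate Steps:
b = 14 (b = -2*(-2 - 5) = -2*(-7) = 14)
l(c) = 14 + 2*c**2 (l(c) = (c**2 + c*c) + 14 = (c**2 + c**2) + 14 = 2*c**2 + 14 = 14 + 2*c**2)
p = -4300 (p = ((14 + 2*(-6)**2)*(-1))*50 = ((14 + 2*36)*(-1))*50 = ((14 + 72)*(-1))*50 = (86*(-1))*50 = -86*50 = -4300)
p + 31388 = -4300 + 31388 = 27088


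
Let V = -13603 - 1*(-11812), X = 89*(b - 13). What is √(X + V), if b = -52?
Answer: 2*I*√1894 ≈ 87.04*I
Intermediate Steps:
X = -5785 (X = 89*(-52 - 13) = 89*(-65) = -5785)
V = -1791 (V = -13603 + 11812 = -1791)
√(X + V) = √(-5785 - 1791) = √(-7576) = 2*I*√1894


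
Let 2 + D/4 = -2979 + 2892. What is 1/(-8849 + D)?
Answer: -1/9205 ≈ -0.00010864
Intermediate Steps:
D = -356 (D = -8 + 4*(-2979 + 2892) = -8 + 4*(-87) = -8 - 348 = -356)
1/(-8849 + D) = 1/(-8849 - 356) = 1/(-9205) = -1/9205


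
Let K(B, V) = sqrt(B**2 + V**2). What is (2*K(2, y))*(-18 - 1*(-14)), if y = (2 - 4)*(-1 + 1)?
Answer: -16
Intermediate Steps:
y = 0 (y = -2*0 = 0)
(2*K(2, y))*(-18 - 1*(-14)) = (2*sqrt(2**2 + 0**2))*(-18 - 1*(-14)) = (2*sqrt(4 + 0))*(-18 + 14) = (2*sqrt(4))*(-4) = (2*2)*(-4) = 4*(-4) = -16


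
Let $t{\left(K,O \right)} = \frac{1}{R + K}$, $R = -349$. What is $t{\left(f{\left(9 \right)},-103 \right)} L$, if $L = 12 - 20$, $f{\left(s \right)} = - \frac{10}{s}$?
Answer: $\frac{72}{3151} \approx 0.02285$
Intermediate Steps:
$L = -8$ ($L = 12 - 20 = -8$)
$t{\left(K,O \right)} = \frac{1}{-349 + K}$
$t{\left(f{\left(9 \right)},-103 \right)} L = \frac{1}{-349 - \frac{10}{9}} \left(-8\right) = \frac{1}{- \frac{3151}{9}} \left(-8\right) = \left(- \frac{9}{3151}\right) \left(-8\right) = \frac{72}{3151}$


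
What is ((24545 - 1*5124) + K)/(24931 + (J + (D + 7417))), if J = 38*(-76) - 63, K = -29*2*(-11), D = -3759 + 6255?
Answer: 20059/31893 ≈ 0.62895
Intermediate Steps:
D = 2496
K = 638 (K = -58*(-11) = 638)
J = -2951 (J = -2888 - 63 = -2951)
((24545 - 1*5124) + K)/(24931 + (J + (D + 7417))) = ((24545 - 1*5124) + 638)/(24931 + (-2951 + (2496 + 7417))) = ((24545 - 5124) + 638)/(24931 + (-2951 + 9913)) = (19421 + 638)/(24931 + 6962) = 20059/31893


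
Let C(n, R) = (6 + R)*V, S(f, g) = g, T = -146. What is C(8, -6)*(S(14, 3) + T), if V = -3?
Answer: 0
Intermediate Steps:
C(n, R) = -18 - 3*R (C(n, R) = (6 + R)*(-3) = -18 - 3*R)
C(8, -6)*(S(14, 3) + T) = (-18 - 3*(-6))*(3 - 146) = (-18 + 18)*(-143) = 0*(-143) = 0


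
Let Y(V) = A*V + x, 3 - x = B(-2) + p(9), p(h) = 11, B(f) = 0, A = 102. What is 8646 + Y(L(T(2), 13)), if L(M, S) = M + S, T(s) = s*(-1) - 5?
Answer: 9250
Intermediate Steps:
T(s) = -5 - s (T(s) = -s - 5 = -5 - s)
x = -8 (x = 3 - (0 + 11) = 3 - 1*11 = 3 - 11 = -8)
Y(V) = -8 + 102*V (Y(V) = 102*V - 8 = -8 + 102*V)
8646 + Y(L(T(2), 13)) = 8646 + (-8 + 102*((-5 - 1*2) + 13)) = 8646 + (-8 + 102*((-5 - 2) + 13)) = 8646 + (-8 + 102*(-7 + 13)) = 8646 + (-8 + 102*6) = 8646 + (-8 + 612) = 8646 + 604 = 9250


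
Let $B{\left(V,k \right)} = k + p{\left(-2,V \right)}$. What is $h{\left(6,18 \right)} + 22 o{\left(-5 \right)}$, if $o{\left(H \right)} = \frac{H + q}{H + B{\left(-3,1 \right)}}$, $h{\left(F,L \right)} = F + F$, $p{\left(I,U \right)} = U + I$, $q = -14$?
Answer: $\frac{526}{9} \approx 58.444$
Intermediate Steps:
$p{\left(I,U \right)} = I + U$
$h{\left(F,L \right)} = 2 F$
$B{\left(V,k \right)} = -2 + V + k$ ($B{\left(V,k \right)} = k + \left(-2 + V\right) = -2 + V + k$)
$o{\left(H \right)} = \frac{-14 + H}{-4 + H}$ ($o{\left(H \right)} = \frac{H - 14}{H - 4} = \frac{-14 + H}{H - 4} = \frac{-14 + H}{-4 + H}$)
$h{\left(6,18 \right)} + 22 o{\left(-5 \right)} = 2 \cdot 6 + 22 \frac{-14 - 5}{-4 - 5} = 12 + 22 \frac{1}{-9} \left(-19\right) = 12 + 22 \left(\left(- \frac{1}{9}\right) \left(-19\right)\right) = 12 + 22 \cdot \frac{19}{9} = 12 + \frac{418}{9} = \frac{526}{9}$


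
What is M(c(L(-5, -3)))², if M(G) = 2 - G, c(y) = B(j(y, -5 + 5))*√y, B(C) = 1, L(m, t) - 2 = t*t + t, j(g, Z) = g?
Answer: 12 - 8*√2 ≈ 0.68629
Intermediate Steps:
L(m, t) = 2 + t + t² (L(m, t) = 2 + (t*t + t) = 2 + (t² + t) = 2 + (t + t²) = 2 + t + t²)
c(y) = √y (c(y) = 1*√y = √y)
M(c(L(-5, -3)))² = (2 - √(2 - 3 + (-3)²))² = (2 - √(2 - 3 + 9))² = (2 - √8)² = (2 - 2*√2)²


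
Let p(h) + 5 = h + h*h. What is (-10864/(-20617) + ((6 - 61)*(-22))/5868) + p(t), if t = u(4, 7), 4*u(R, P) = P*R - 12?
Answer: 951702431/60490278 ≈ 15.733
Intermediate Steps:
u(R, P) = -3 + P*R/4 (u(R, P) = (P*R - 12)/4 = (-12 + P*R)/4 = -3 + P*R/4)
t = 4 (t = -3 + (¼)*7*4 = -3 + 7 = 4)
p(h) = -5 + h + h² (p(h) = -5 + (h + h*h) = -5 + (h + h²) = -5 + h + h²)
(-10864/(-20617) + ((6 - 61)*(-22))/5868) + p(t) = (-10864/(-20617) + ((6 - 61)*(-22))/5868) + (-5 + 4 + 4²) = (-10864*(-1/20617) - 55*(-22)*(1/5868)) + (-5 + 4 + 16) = (10864/20617 + 1210*(1/5868)) + 15 = (10864/20617 + 605/2934) + 15 = 44348261/60490278 + 15 = 951702431/60490278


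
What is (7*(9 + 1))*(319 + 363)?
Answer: 47740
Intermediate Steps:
(7*(9 + 1))*(319 + 363) = (7*10)*682 = 70*682 = 47740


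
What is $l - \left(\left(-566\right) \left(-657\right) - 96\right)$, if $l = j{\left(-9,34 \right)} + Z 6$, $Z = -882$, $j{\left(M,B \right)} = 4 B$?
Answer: $-376922$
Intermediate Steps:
$l = -5156$ ($l = 4 \cdot 34 - 5292 = 136 - 5292 = -5156$)
$l - \left(\left(-566\right) \left(-657\right) - 96\right) = -5156 - \left(\left(-566\right) \left(-657\right) - 96\right) = -5156 - \left(371862 - 96\right) = -5156 - 371766 = -376922$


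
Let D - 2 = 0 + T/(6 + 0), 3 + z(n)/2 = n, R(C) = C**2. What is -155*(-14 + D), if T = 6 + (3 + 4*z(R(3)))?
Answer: 775/2 ≈ 387.50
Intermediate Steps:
z(n) = -6 + 2*n
T = 57 (T = 6 + (3 + 4*(-6 + 2*3**2)) = 6 + (3 + 4*(-6 + 2*9)) = 6 + (3 + 4*(-6 + 18)) = 6 + (3 + 4*12) = 6 + (3 + 48) = 6 + 51 = 57)
D = 23/2 (D = 2 + (0 + 57/(6 + 0)) = 2 + (0 + 57/6) = 2 + (0 + 57*(1/6)) = 2 + (0 + 19/2) = 2 + 19/2 = 23/2 ≈ 11.500)
-155*(-14 + D) = -155*(-14 + 23/2) = -155*(-5/2) = 775/2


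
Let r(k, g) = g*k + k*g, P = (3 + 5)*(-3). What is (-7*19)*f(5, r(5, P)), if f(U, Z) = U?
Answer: -665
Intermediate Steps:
P = -24 (P = 8*(-3) = -24)
r(k, g) = 2*g*k (r(k, g) = g*k + g*k = 2*g*k)
(-7*19)*f(5, r(5, P)) = -7*19*5 = -133*5 = -665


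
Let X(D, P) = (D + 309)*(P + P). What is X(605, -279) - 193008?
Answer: -703020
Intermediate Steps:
X(D, P) = 2*P*(309 + D) (X(D, P) = (309 + D)*(2*P) = 2*P*(309 + D))
X(605, -279) - 193008 = 2*(-279)*(309 + 605) - 193008 = 2*(-279)*914 - 193008 = -510012 - 193008 = -703020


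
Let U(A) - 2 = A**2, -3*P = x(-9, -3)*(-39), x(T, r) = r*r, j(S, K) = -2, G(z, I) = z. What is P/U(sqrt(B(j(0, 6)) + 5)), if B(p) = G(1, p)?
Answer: 117/8 ≈ 14.625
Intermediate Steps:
x(T, r) = r**2
P = 117 (P = -(-3)**2*(-39)/3 = -3*(-39) = -1/3*(-351) = 117)
B(p) = 1
U(A) = 2 + A**2
P/U(sqrt(B(j(0, 6)) + 5)) = 117/(2 + (sqrt(1 + 5))**2) = 117/(2 + (sqrt(6))**2) = 117/(2 + 6) = 117/8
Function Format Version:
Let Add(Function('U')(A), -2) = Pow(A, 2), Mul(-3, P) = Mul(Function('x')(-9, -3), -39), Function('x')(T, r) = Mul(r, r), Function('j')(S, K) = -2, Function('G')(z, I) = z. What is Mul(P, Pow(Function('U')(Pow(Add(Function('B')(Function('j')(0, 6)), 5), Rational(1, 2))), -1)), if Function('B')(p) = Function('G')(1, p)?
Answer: Rational(117, 8) ≈ 14.625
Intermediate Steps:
Function('x')(T, r) = Pow(r, 2)
P = 117 (P = Mul(Rational(-1, 3), Mul(Pow(-3, 2), -39)) = Mul(Rational(-1, 3), Mul(9, -39)) = Mul(Rational(-1, 3), -351) = 117)
Function('B')(p) = 1
Function('U')(A) = Add(2, Pow(A, 2))
Mul(P, Pow(Function('U')(Pow(Add(Function('B')(Function('j')(0, 6)), 5), Rational(1, 2))), -1)) = Mul(117, Pow(Add(2, Pow(Pow(Add(1, 5), Rational(1, 2)), 2)), -1)) = Mul(117, Pow(Add(2, Pow(Pow(6, Rational(1, 2)), 2)), -1)) = Mul(117, Pow(Add(2, 6), -1)) = Mul(117, Pow(8, -1)) = Mul(117, Rational(1, 8)) = Rational(117, 8)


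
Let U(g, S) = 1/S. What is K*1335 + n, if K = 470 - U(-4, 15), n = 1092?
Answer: 628453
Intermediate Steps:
K = 7049/15 (K = 470 - 1/15 = 7049/15 ≈ 469.93)
K*1335 + n = (7049/15)*1335 + 1092 = 627361 + 1092 = 628453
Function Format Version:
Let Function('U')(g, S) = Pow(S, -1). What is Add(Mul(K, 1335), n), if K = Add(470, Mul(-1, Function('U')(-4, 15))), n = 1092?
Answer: 628453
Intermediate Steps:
K = Rational(7049, 15) (K = Add(470, Mul(-1, Pow(15, -1))) = Add(470, Mul(-1, Rational(1, 15))) = Add(470, Rational(-1, 15)) = Rational(7049, 15) ≈ 469.93)
Add(Mul(K, 1335), n) = Add(Mul(Rational(7049, 15), 1335), 1092) = Add(627361, 1092) = 628453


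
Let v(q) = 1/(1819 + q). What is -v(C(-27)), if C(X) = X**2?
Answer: -1/2548 ≈ -0.00039246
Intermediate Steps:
-v(C(-27)) = -1/(1819 + (-27)**2) = -1/(1819 + 729) = -1/2548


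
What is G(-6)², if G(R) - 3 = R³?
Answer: 45369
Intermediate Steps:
G(R) = 3 + R³
G(-6)² = (3 + (-6)³)² = (3 - 216)² = (-213)² = 45369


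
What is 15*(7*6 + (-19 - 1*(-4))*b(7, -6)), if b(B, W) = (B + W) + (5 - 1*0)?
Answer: -720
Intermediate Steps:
b(B, W) = 5 + B + W (b(B, W) = (B + W) + (5 + 0) = (B + W) + 5 = 5 + B + W)
15*(7*6 + (-19 - 1*(-4))*b(7, -6)) = 15*(7*6 + (-19 - 1*(-4))*(5 + 7 - 6)) = 15*(42 + (-19 + 4)*6) = 15*(42 - 15*6) = 15*(42 - 90) = 15*(-48) = -720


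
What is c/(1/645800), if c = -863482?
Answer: -557636675600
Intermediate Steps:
c/(1/645800) = -863482/(1/645800) = -863482/1/645800 = -863482*645800 = -557636675600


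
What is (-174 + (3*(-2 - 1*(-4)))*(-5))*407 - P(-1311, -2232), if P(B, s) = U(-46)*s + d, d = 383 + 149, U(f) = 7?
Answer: -67936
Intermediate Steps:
d = 532
P(B, s) = 532 + 7*s (P(B, s) = 7*s + 532 = 532 + 7*s)
(-174 + (3*(-2 - 1*(-4)))*(-5))*407 - P(-1311, -2232) = (-174 + (3*(-2 - 1*(-4)))*(-5))*407 - (532 + 7*(-2232)) = (-174 + (3*(-2 + 4))*(-5))*407 - (532 - 15624) = (-174 + (3*2)*(-5))*407 - 1*(-15092) = (-174 + 6*(-5))*407 + 15092 = (-174 - 30)*407 + 15092 = -204*407 + 15092 = -83028 + 15092 = -67936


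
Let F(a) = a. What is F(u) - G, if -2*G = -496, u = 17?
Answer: -231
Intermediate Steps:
G = 248 (G = -½*(-496) = 248)
F(u) - G = 17 - 1*248 = 17 - 248 = -231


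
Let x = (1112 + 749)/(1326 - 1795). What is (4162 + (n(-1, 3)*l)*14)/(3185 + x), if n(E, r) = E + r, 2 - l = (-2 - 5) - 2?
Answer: 1048215/745952 ≈ 1.4052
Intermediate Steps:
l = 11 (l = 2 - ((-2 - 5) - 2) = 2 - (-7 - 2) = 2 - 1*(-9) = 2 + 9 = 11)
x = -1861/469 (x = 1861/(-469) = 1861*(-1/469) = -1861/469 ≈ -3.9680)
(4162 + (n(-1, 3)*l)*14)/(3185 + x) = (4162 + ((-1 + 3)*11)*14)/(3185 - 1861/469) = (4162 + (2*11)*14)/(1491904/469) = (4162 + 22*14)*(469/1491904) = (4162 + 308)*(469/1491904) = 4470*(469/1491904) = 1048215/745952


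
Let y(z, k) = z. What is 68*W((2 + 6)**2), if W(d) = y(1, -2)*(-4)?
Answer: -272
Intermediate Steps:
W(d) = -4 (W(d) = 1*(-4) = -4)
68*W((2 + 6)**2) = 68*(-4) = -272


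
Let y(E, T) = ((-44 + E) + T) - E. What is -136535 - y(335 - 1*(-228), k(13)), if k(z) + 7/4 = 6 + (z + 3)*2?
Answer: -546109/4 ≈ -1.3653e+5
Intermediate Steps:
k(z) = 41/4 + 2*z (k(z) = -7/4 + (6 + (z + 3)*2) = -7/4 + (6 + (3 + z)*2) = -7/4 + (6 + (6 + 2*z)) = -7/4 + (12 + 2*z) = 41/4 + 2*z)
y(E, T) = -44 + T (y(E, T) = (-44 + E + T) - E = -44 + T)
-136535 - y(335 - 1*(-228), k(13)) = -136535 - (-44 + (41/4 + 2*13)) = -136535 - (-44 + (41/4 + 26)) = -136535 - (-44 + 145/4) = -136535 - 1*(-31/4) = -136535 + 31/4 = -546109/4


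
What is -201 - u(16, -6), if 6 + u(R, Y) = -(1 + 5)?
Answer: -189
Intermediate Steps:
u(R, Y) = -12 (u(R, Y) = -6 - (1 + 5) = -6 - 1*6 = -6 - 6 = -12)
-201 - u(16, -6) = -201 - 1*(-12) = -201 + 12 = -189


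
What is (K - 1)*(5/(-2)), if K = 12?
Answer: -55/2 ≈ -27.500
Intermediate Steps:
(K - 1)*(5/(-2)) = (12 - 1)*(5/(-2)) = 11*(5*(-1/2)) = 11*(-5/2) = -55/2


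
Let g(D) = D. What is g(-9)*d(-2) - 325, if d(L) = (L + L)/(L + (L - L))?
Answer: -343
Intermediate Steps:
d(L) = 2 (d(L) = (2*L)/(L + 0) = (2*L)/L = 2)
g(-9)*d(-2) - 325 = -9*2 - 325 = -18 - 325 = -343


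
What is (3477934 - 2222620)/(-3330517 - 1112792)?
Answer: -418438/1481103 ≈ -0.28252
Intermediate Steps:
(3477934 - 2222620)/(-3330517 - 1112792) = 1255314/(-4443309) = 1255314*(-1/4443309) = -418438/1481103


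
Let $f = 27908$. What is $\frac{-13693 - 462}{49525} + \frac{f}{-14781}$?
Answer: $- \frac{318273751}{146405805} \approx -2.1739$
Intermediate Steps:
$\frac{-13693 - 462}{49525} + \frac{f}{-14781} = \frac{-13693 - 462}{49525} + \frac{27908}{-14781} = \left(-14155\right) \frac{1}{49525} + 27908 \left(- \frac{1}{14781}\right) = - \frac{2831}{9905} - \frac{27908}{14781} = - \frac{318273751}{146405805}$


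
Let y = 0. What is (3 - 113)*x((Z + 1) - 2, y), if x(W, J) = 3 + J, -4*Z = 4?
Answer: -330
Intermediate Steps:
Z = -1 (Z = -1/4*4 = -1)
(3 - 113)*x((Z + 1) - 2, y) = (3 - 113)*(3 + 0) = -110*3 = -330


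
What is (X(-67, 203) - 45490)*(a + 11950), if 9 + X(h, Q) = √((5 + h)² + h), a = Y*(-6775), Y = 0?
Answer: -543713050 + 11950*√3777 ≈ -5.4298e+8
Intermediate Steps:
a = 0 (a = 0*(-6775) = 0)
X(h, Q) = -9 + √(h + (5 + h)²) (X(h, Q) = -9 + √((5 + h)² + h) = -9 + √(h + (5 + h)²))
(X(-67, 203) - 45490)*(a + 11950) = ((-9 + √(-67 + (5 - 67)²)) - 45490)*(0 + 11950) = ((-9 + √(-67 + (-62)²)) - 45490)*11950 = ((-9 + √(-67 + 3844)) - 45490)*11950 = ((-9 + √3777) - 45490)*11950 = (-45499 + √3777)*11950 = -543713050 + 11950*√3777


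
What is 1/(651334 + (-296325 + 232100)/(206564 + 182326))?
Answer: 77778/50659443007 ≈ 1.5353e-6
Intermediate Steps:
1/(651334 + (-296325 + 232100)/(206564 + 182326)) = 1/(651334 - 64225/388890) = 1/(651334 - 64225*1/388890) = 1/(651334 - 12845/77778) = 1/(50659443007/77778) = 77778/50659443007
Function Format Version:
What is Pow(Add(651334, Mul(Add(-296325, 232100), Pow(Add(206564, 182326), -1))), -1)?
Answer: Rational(77778, 50659443007) ≈ 1.5353e-6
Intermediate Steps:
Pow(Add(651334, Mul(Add(-296325, 232100), Pow(Add(206564, 182326), -1))), -1) = Pow(Add(651334, Mul(-64225, Pow(388890, -1))), -1) = Pow(Add(651334, Mul(-64225, Rational(1, 388890))), -1) = Pow(Add(651334, Rational(-12845, 77778)), -1) = Pow(Rational(50659443007, 77778), -1) = Rational(77778, 50659443007)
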